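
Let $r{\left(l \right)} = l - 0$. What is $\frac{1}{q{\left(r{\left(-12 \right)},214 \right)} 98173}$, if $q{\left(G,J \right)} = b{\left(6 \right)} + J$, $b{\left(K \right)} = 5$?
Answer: $\frac{1}{21499887} \approx 4.6512 \cdot 10^{-8}$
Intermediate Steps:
$r{\left(l \right)} = l$ ($r{\left(l \right)} = l + 0 = l$)
$q{\left(G,J \right)} = 5 + J$
$\frac{1}{q{\left(r{\left(-12 \right)},214 \right)} 98173} = \frac{1}{\left(5 + 214\right) 98173} = \frac{1}{219} \cdot \frac{1}{98173} = \frac{1}{21499887}$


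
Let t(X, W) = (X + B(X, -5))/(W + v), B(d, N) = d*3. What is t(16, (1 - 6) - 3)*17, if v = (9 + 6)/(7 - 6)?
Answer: 1088/7 ≈ 155.43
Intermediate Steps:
v = 15 (v = 15/1 = 15*1 = 15)
B(d, N) = 3*d
t(X, W) = 4*X/(15 + W) (t(X, W) = (X + 3*X)/(W + 15) = (4*X)/(15 + W) = 4*X/(15 + W))
t(16, (1 - 6) - 3)*17 = (4*16/(15 + ((1 - 6) - 3)))*17 = (4*16/(15 + (-5 - 3)))*17 = (4*16/(15 - 8))*17 = (4*16/7)*17 = (4*16*(⅐))*17 = (64/7)*17 = 1088/7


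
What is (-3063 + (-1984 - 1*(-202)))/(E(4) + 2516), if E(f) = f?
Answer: -323/168 ≈ -1.9226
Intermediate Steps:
(-3063 + (-1984 - 1*(-202)))/(E(4) + 2516) = (-3063 + (-1984 - 1*(-202)))/(4 + 2516) = (-3063 + (-1984 + 202))/2520 = (-3063 - 1782)*(1/2520) = -4845*1/2520 = -323/168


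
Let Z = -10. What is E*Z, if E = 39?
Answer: -390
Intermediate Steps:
E*Z = 39*(-10) = -390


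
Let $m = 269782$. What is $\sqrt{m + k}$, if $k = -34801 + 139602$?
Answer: $\sqrt{374583} \approx 612.03$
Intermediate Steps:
$k = 104801$
$\sqrt{m + k} = \sqrt{269782 + 104801} = \sqrt{374583}$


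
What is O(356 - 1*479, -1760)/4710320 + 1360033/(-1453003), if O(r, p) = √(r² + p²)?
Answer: -1360033/1453003 + √3112729/4710320 ≈ -0.93564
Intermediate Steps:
O(r, p) = √(p² + r²)
O(356 - 1*479, -1760)/4710320 + 1360033/(-1453003) = √((-1760)² + (356 - 1*479)²)/4710320 + 1360033/(-1453003) = √(3097600 + (356 - 479)²)*(1/4710320) + 1360033*(-1/1453003) = √(3097600 + (-123)²)*(1/4710320) - 1360033/1453003 = √(3097600 + 15129)*(1/4710320) - 1360033/1453003 = √3112729*(1/4710320) - 1360033/1453003 = √3112729/4710320 - 1360033/1453003 = -1360033/1453003 + √3112729/4710320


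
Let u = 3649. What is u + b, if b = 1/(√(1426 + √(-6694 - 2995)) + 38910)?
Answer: 3649 + 1/(38910 + √(1426 + I*√9689)) ≈ 3649.0 - 8.5867e-10*I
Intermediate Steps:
b = 1/(38910 + √(1426 + I*√9689)) (b = 1/(√(1426 + √(-9689)) + 38910) = 1/(√(1426 + I*√9689) + 38910) = 1/(38910 + √(1426 + I*√9689)) ≈ 2.5675e-5 - 8.6e-10*I)
u + b = 3649 + 1/(38910 + √(1426 + I*√9689))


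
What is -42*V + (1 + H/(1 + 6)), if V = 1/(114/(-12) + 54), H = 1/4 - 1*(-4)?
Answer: 1653/2492 ≈ 0.66332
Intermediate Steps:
H = 17/4 (H = ¼ + 4 = 17/4 ≈ 4.2500)
V = 2/89 (V = 1/(114*(-1/12) + 54) = 1/(-19/2 + 54) = 1/(89/2) = 2/89 ≈ 0.022472)
-42*V + (1 + H/(1 + 6)) = -42*2/89 + (1 + 17/(4*(1 + 6))) = -84/89 + (1 + (17/4)/7) = -84/89 + (1 + (17/4)*(⅐)) = -84/89 + (1 + 17/28) = -84/89 + 45/28 = 1653/2492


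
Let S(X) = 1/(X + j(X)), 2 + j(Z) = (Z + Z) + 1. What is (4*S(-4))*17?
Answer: -68/13 ≈ -5.2308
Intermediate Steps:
j(Z) = -1 + 2*Z (j(Z) = -2 + ((Z + Z) + 1) = -2 + (2*Z + 1) = -2 + (1 + 2*Z) = -1 + 2*Z)
S(X) = 1/(-1 + 3*X) (S(X) = 1/(X + (-1 + 2*X)) = 1/(-1 + 3*X))
(4*S(-4))*17 = (4/(-1 + 3*(-4)))*17 = (4/(-1 - 12))*17 = (4/(-13))*17 = (4*(-1/13))*17 = -4/13*17 = -68/13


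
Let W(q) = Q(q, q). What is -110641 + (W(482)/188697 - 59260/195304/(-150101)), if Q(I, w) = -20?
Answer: -153008592709694924467/1382928503591922 ≈ -1.1064e+5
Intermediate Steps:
W(q) = -20
-110641 + (W(482)/188697 - 59260/195304/(-150101)) = -110641 + (-20/188697 - 59260/195304/(-150101)) = -110641 + (-20*1/188697 - 59260*1/195304*(-1/150101)) = -110641 + (-20/188697 - 14815/48826*(-1/150101)) = -110641 + (-20/188697 + 14815/7328831426) = -110641 - 143781082465/1382928503591922 = -153008592709694924467/1382928503591922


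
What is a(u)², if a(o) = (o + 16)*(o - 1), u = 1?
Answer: 0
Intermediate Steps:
a(o) = (-1 + o)*(16 + o) (a(o) = (16 + o)*(-1 + o) = (-1 + o)*(16 + o))
a(u)² = (-16 + 1² + 15*1)² = (-16 + 1 + 15)² = 0² = 0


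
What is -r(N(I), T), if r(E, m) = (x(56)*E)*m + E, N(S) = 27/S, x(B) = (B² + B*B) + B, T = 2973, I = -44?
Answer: 507954915/44 ≈ 1.1544e+7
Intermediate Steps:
x(B) = B + 2*B² (x(B) = (B² + B²) + B = 2*B² + B = B + 2*B²)
r(E, m) = E + 6328*E*m (r(E, m) = ((56*(1 + 2*56))*E)*m + E = ((56*(1 + 112))*E)*m + E = ((56*113)*E)*m + E = (6328*E)*m + E = 6328*E*m + E = E + 6328*E*m)
-r(N(I), T) = -27/(-44)*(1 + 6328*2973) = -27*(-1/44)*(1 + 18813144) = -(-27)*18813145/44 = -1*(-507954915/44) = 507954915/44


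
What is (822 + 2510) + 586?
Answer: 3918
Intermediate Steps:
(822 + 2510) + 586 = 3332 + 586 = 3918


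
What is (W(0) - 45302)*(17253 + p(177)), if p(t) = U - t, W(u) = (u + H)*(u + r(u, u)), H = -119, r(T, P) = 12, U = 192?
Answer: -806933640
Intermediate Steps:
W(u) = (-119 + u)*(12 + u) (W(u) = (u - 119)*(u + 12) = (-119 + u)*(12 + u))
p(t) = 192 - t
(W(0) - 45302)*(17253 + p(177)) = ((-1428 + 0² - 107*0) - 45302)*(17253 + (192 - 1*177)) = ((-1428 + 0 + 0) - 45302)*(17253 + (192 - 177)) = (-1428 - 45302)*(17253 + 15) = -46730*17268 = -806933640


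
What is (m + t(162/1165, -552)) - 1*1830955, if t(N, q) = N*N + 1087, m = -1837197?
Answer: -4977032268381/1357225 ≈ -3.6671e+6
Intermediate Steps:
t(N, q) = 1087 + N² (t(N, q) = N² + 1087 = 1087 + N²)
(m + t(162/1165, -552)) - 1*1830955 = (-1837197 + (1087 + (162/1165)²)) - 1*1830955 = (-1837197 + (1087 + (162*(1/1165))²)) - 1830955 = (-1837197 + (1087 + (162/1165)²)) - 1830955 = (-1837197 + (1087 + 26244/1357225)) - 1830955 = (-1837197 + 1475329819/1357225) - 1830955 = -2492014368506/1357225 - 1830955 = -4977032268381/1357225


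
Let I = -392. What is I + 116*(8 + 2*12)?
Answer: 3320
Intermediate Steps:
I + 116*(8 + 2*12) = -392 + 116*(8 + 2*12) = -392 + 116*(8 + 24) = -392 + 116*32 = -392 + 3712 = 3320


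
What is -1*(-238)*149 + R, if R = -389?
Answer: 35073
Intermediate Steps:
-1*(-238)*149 + R = -1*(-238)*149 - 389 = 238*149 - 389 = 35462 - 389 = 35073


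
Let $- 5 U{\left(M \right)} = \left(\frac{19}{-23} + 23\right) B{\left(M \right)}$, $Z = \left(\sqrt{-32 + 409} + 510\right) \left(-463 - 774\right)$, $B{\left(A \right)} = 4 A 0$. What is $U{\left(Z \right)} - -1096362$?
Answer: $1096362$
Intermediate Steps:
$B{\left(A \right)} = 0$
$Z = -630870 - 1237 \sqrt{377}$ ($Z = \left(\sqrt{377} + 510\right) \left(-1237\right) = \left(510 + \sqrt{377}\right) \left(-1237\right) = -630870 - 1237 \sqrt{377} \approx -6.5489 \cdot 10^{5}$)
$U{\left(M \right)} = 0$ ($U{\left(M \right)} = - \frac{\left(\frac{19}{-23} + 23\right) 0}{5} = - \frac{\left(19 \left(- \frac{1}{23}\right) + 23\right) 0}{5} = - \frac{\left(- \frac{19}{23} + 23\right) 0}{5} = - \frac{\frac{510}{23} \cdot 0}{5} = \left(- \frac{1}{5}\right) 0 = 0$)
$U{\left(Z \right)} - -1096362 = 0 - -1096362 = 0 + 1096362 = 1096362$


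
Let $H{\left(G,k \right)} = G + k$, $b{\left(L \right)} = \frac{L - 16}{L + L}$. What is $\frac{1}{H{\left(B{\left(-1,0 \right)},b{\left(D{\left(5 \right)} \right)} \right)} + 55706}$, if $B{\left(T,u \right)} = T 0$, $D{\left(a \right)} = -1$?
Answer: $\frac{2}{111429} \approx 1.7949 \cdot 10^{-5}$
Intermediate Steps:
$B{\left(T,u \right)} = 0$
$b{\left(L \right)} = \frac{-16 + L}{2 L}$
$\frac{1}{H{\left(B{\left(-1,0 \right)},b{\left(D{\left(5 \right)} \right)} \right)} + 55706} = \frac{1}{\left(0 + \frac{-16 - 1}{2 \left(-1\right)}\right) + 55706} = \frac{1}{\left(0 + \frac{1}{2} \left(-1\right) \left(-17\right)\right) + 55706} = \frac{1}{\left(0 + \frac{17}{2}\right) + 55706} = \frac{1}{\frac{17}{2} + 55706} = \frac{1}{\frac{111429}{2}} = \frac{2}{111429}$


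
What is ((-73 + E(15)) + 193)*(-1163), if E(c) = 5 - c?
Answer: -127930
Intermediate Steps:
((-73 + E(15)) + 193)*(-1163) = ((-73 + (5 - 1*15)) + 193)*(-1163) = ((-73 + (5 - 15)) + 193)*(-1163) = ((-73 - 10) + 193)*(-1163) = (-83 + 193)*(-1163) = 110*(-1163) = -127930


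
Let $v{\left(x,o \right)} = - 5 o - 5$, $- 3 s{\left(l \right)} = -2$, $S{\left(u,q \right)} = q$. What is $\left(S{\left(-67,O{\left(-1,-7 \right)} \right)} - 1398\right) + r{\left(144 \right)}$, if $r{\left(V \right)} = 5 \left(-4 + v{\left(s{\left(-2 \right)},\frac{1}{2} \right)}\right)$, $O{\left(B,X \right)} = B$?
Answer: $- \frac{2913}{2} \approx -1456.5$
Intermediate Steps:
$s{\left(l \right)} = \frac{2}{3}$ ($s{\left(l \right)} = \left(- \frac{1}{3}\right) \left(-2\right) = \frac{2}{3}$)
$v{\left(x,o \right)} = -5 - 5 o$
$r{\left(V \right)} = - \frac{115}{2}$ ($r{\left(V \right)} = 5 \left(-4 - \left(5 + \frac{5}{2}\right)\right) = 5 \left(-4 - \frac{15}{2}\right) = 5 \left(- \frac{23}{2}\right) = - \frac{115}{2}$)
$\left(S{\left(-67,O{\left(-1,-7 \right)} \right)} - 1398\right) + r{\left(144 \right)} = \left(-1 - 1398\right) - \frac{115}{2} = -1399 - \frac{115}{2} = - \frac{2913}{2}$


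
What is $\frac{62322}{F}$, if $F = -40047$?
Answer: $- \frac{20774}{13349} \approx -1.5562$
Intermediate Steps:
$\frac{62322}{F} = \frac{62322}{-40047} = 62322 \left(- \frac{1}{40047}\right) = - \frac{20774}{13349}$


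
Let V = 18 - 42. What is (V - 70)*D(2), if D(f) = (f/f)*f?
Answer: -188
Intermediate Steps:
V = -24
D(f) = f (D(f) = 1*f = f)
(V - 70)*D(2) = (-24 - 70)*2 = -94*2 = -188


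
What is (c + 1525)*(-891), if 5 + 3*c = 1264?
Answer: -1732698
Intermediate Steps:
c = 1259/3 (c = -5/3 + (⅓)*1264 = -5/3 + 1264/3 = 1259/3 ≈ 419.67)
(c + 1525)*(-891) = (1259/3 + 1525)*(-891) = (5834/3)*(-891) = -1732698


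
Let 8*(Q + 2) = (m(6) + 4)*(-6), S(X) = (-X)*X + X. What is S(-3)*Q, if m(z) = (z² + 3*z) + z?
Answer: 600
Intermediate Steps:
S(X) = X - X² (S(X) = -X² + X = X - X²)
m(z) = z² + 4*z
Q = -50 (Q = -2 + ((6*(4 + 6) + 4)*(-6))/8 = -2 + ((6*10 + 4)*(-6))/8 = -2 + ((60 + 4)*(-6))/8 = -2 + (64*(-6))/8 = -2 + (⅛)*(-384) = -2 - 48 = -50)
S(-3)*Q = -3*(1 - 1*(-3))*(-50) = -3*(1 + 3)*(-50) = -3*4*(-50) = -12*(-50) = 600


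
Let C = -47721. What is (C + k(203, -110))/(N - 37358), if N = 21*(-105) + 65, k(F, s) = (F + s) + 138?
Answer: 7915/6583 ≈ 1.2023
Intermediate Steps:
k(F, s) = 138 + F + s
N = -2140 (N = -2205 + 65 = -2140)
(C + k(203, -110))/(N - 37358) = (-47721 + (138 + 203 - 110))/(-2140 - 37358) = (-47721 + 231)/(-39498) = -47490*(-1/39498) = 7915/6583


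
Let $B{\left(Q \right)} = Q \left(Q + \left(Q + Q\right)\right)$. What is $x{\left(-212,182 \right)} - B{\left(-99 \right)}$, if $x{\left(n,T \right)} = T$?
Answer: $-29221$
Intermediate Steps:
$B{\left(Q \right)} = 3 Q^{2}$ ($B{\left(Q \right)} = Q \left(Q + 2 Q\right) = Q 3 Q = 3 Q^{2}$)
$x{\left(-212,182 \right)} - B{\left(-99 \right)} = 182 - 3 \left(-99\right)^{2} = 182 - 3 \cdot 9801 = 182 - 29403 = -29221$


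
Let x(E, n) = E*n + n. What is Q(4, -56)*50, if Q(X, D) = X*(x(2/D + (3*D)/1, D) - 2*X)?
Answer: 1869200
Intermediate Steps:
x(E, n) = n + E*n
Q(X, D) = X*(-2*X + D*(1 + 2/D + 3*D)) (Q(X, D) = X*(D*(1 + (2/D + (3*D)/1)) - 2*X) = X*(D*(1 + (2/D + (3*D)*1)) - 2*X) = X*(D*(1 + (2/D + 3*D)) - 2*X) = X*(D*(1 + 2/D + 3*D) - 2*X) = X*(-2*X + D*(1 + 2/D + 3*D)))
Q(4, -56)*50 = (4*(2 - 56 - 2*4 + 3*(-56)**2))*50 = (4*(2 - 56 - 8 + 3*3136))*50 = (4*(2 - 56 - 8 + 9408))*50 = (4*9346)*50 = 37384*50 = 1869200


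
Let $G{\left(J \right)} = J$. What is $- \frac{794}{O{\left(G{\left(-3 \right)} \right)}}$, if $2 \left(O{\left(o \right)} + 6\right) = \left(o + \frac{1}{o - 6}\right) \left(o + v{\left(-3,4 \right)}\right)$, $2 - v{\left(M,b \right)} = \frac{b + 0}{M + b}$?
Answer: $- \frac{3573}{8} \approx -446.63$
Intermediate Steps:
$v{\left(M,b \right)} = 2 - \frac{b}{M + b}$ ($v{\left(M,b \right)} = 2 - \frac{b + 0}{M + b} = 2 - \frac{b}{M + b}$)
$O{\left(o \right)} = -6 + \frac{\left(-2 + o\right) \left(o + \frac{1}{-6 + o}\right)}{2}$ ($O{\left(o \right)} = -6 + \frac{\left(o + \frac{1}{o - 6}\right) \left(o + \frac{4 + 2 \left(-3\right)}{-3 + 4}\right)}{2} = -6 + \frac{\left(o + \frac{1}{-6 + o}\right) \left(o + \frac{4 - 6}{1}\right)}{2} = -6 + \frac{\left(o + \frac{1}{-6 + o}\right) \left(o + 1 \left(-2\right)\right)}{2} = -6 + \frac{\left(o + \frac{1}{-6 + o}\right) \left(o - 2\right)}{2} = -6 + \frac{\left(o + \frac{1}{-6 + o}\right) \left(-2 + o\right)}{2} = -6 + \frac{\left(-2 + o\right) \left(o + \frac{1}{-6 + o}\right)}{2}$)
$- \frac{794}{O{\left(G{\left(-3 \right)} \right)}} = - \frac{794}{\frac{1}{2} \frac{1}{-6 - 3} \left(70 - 3 + \left(-3\right)^{3} - 8 \left(-3\right)^{2}\right)} = - \frac{794}{\frac{1}{2} \frac{1}{-9} \left(70 - 3 - 27 - 72\right)} = - \frac{794}{\frac{1}{2} \left(- \frac{1}{9}\right) \left(70 - 3 - 27 - 72\right)} = - \frac{794}{\frac{1}{2} \left(- \frac{1}{9}\right) \left(-32\right)} = - \frac{794}{\frac{16}{9}} = \left(-794\right) \frac{9}{16} = - \frac{3573}{8}$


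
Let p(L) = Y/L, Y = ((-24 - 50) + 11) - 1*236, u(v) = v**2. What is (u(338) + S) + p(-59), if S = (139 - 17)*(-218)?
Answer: 5171531/59 ≈ 87653.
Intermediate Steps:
Y = -299 (Y = (-74 + 11) - 236 = -63 - 236 = -299)
p(L) = -299/L
S = -26596 (S = 122*(-218) = -26596)
(u(338) + S) + p(-59) = (338**2 - 26596) - 299/(-59) = (114244 - 26596) - 299*(-1/59) = 87648 + 299/59 = 5171531/59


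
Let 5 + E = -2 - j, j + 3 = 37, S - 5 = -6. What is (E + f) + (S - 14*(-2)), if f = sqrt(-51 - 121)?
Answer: -14 + 2*I*sqrt(43) ≈ -14.0 + 13.115*I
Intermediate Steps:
S = -1 (S = 5 - 6 = -1)
j = 34 (j = -3 + 37 = 34)
f = 2*I*sqrt(43) (f = sqrt(-172) = 2*I*sqrt(43) ≈ 13.115*I)
E = -41 (E = -5 + (-2 - 1*34) = -5 + (-2 - 34) = -5 - 36 = -41)
(E + f) + (S - 14*(-2)) = (-41 + 2*I*sqrt(43)) + (-1 - 14*(-2)) = (-41 + 2*I*sqrt(43)) + (-1 + 28) = (-41 + 2*I*sqrt(43)) + 27 = -14 + 2*I*sqrt(43)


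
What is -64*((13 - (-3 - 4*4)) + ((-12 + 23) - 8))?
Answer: -2240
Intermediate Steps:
-64*((13 - (-3 - 4*4)) + ((-12 + 23) - 8)) = -64*((13 - (-3 - 16)) + (11 - 8)) = -64*((13 - 1*(-19)) + 3) = -64*((13 + 19) + 3) = -64*(32 + 3) = -64*35 = -2240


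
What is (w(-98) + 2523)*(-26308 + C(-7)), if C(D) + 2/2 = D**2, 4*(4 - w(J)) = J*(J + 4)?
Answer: -5882240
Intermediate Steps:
w(J) = 4 - J*(4 + J)/4 (w(J) = 4 - J*(J + 4)/4 = 4 - J*(4 + J)/4)
C(D) = -1 + D**2
(w(-98) + 2523)*(-26308 + C(-7)) = ((4 - 1*(-98) - 1/4*(-98)**2) + 2523)*(-26308 + (-1 + (-7)**2)) = ((4 + 98 - 1/4*9604) + 2523)*(-26308 + (-1 + 49)) = ((4 + 98 - 2401) + 2523)*(-26308 + 48) = (-2299 + 2523)*(-26260) = 224*(-26260) = -5882240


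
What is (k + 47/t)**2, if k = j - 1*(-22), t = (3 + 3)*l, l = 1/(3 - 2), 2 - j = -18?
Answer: 89401/36 ≈ 2483.4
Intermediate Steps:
j = 20 (j = 2 - 1*(-18) = 2 + 18 = 20)
l = 1 (l = 1/1 = 1)
t = 6 (t = (3 + 3)*1 = 6*1 = 6)
k = 42 (k = 20 - 1*(-22) = 20 + 22 = 42)
(k + 47/t)**2 = (42 + 47/6)**2 = (299/6)**2 = 89401/36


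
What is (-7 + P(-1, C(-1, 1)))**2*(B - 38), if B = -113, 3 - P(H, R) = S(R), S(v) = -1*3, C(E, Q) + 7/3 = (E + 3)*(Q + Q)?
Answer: -151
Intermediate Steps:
C(E, Q) = -7/3 + 2*Q*(3 + E) (C(E, Q) = -7/3 + (E + 3)*(Q + Q) = -7/3 + (3 + E)*(2*Q) = -7/3 + 2*Q*(3 + E))
S(v) = -3
P(H, R) = 6 (P(H, R) = 3 - 1*(-3) = 3 + 3 = 6)
(-7 + P(-1, C(-1, 1)))**2*(B - 38) = (-7 + 6)**2*(-113 - 38) = (-1)**2*(-151) = 1*(-151) = -151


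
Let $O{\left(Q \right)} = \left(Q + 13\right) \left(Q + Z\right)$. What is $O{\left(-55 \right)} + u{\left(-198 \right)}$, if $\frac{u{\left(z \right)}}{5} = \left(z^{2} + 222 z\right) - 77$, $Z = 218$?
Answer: $-30991$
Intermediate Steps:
$u{\left(z \right)} = -385 + 5 z^{2} + 1110 z$ ($u{\left(z \right)} = 5 \left(\left(z^{2} + 222 z\right) - 77\right) = 5 \left(-77 + z^{2} + 222 z\right) = -385 + 5 z^{2} + 1110 z$)
$O{\left(Q \right)} = \left(13 + Q\right) \left(218 + Q\right)$ ($O{\left(Q \right)} = \left(Q + 13\right) \left(Q + 218\right) = \left(13 + Q\right) \left(218 + Q\right)$)
$O{\left(-55 \right)} + u{\left(-198 \right)} = \left(2834 + \left(-55\right)^{2} + 231 \left(-55\right)\right) + \left(-385 + 5 \left(-198\right)^{2} + 1110 \left(-198\right)\right) = \left(2834 + 3025 - 12705\right) - 24145 = -6846 - 24145 = -30991$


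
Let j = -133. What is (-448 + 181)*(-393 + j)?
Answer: 140442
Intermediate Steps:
(-448 + 181)*(-393 + j) = (-448 + 181)*(-393 - 133) = -267*(-526) = 140442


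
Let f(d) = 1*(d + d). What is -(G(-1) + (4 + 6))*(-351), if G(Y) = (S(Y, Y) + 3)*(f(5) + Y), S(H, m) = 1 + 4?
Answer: 28782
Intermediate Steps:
S(H, m) = 5
f(d) = 2*d (f(d) = 1*(2*d) = 2*d)
G(Y) = 80 + 8*Y (G(Y) = (5 + 3)*(2*5 + Y) = 8*(10 + Y) = 80 + 8*Y)
-(G(-1) + (4 + 6))*(-351) = -((80 + 8*(-1)) + (4 + 6))*(-351) = -((80 - 8) + 10)*(-351) = -(72 + 10)*(-351) = -1*82*(-351) = -82*(-351) = 28782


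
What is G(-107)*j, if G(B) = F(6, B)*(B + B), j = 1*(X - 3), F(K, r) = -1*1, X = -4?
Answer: -1498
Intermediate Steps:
F(K, r) = -1
j = -7 (j = 1*(-4 - 3) = 1*(-7) = -7)
G(B) = -2*B (G(B) = -(B + B) = -2*B)
G(-107)*j = -2*(-107)*(-7) = 214*(-7) = -1498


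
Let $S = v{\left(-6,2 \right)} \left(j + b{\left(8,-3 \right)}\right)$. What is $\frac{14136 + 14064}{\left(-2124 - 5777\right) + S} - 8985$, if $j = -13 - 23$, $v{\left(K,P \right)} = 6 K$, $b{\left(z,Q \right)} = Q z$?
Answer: $- \frac{51611085}{5741} \approx -8989.9$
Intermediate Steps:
$j = -36$
$S = 2160$ ($S = 6 \left(-6\right) \left(-36 - 24\right) = - 36 \left(-36 - 24\right) = \left(-36\right) \left(-60\right) = 2160$)
$\frac{14136 + 14064}{\left(-2124 - 5777\right) + S} - 8985 = \frac{14136 + 14064}{\left(-2124 - 5777\right) + 2160} - 8985 = \frac{28200}{-7901 + 2160} - 8985 = \frac{28200}{-5741} - 8985 = 28200 \left(- \frac{1}{5741}\right) - 8985 = - \frac{28200}{5741} - 8985 = - \frac{51611085}{5741}$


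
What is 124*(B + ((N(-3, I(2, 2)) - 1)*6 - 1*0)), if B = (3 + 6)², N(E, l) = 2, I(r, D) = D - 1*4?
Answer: 10788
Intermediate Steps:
I(r, D) = -4 + D (I(r, D) = D - 4 = -4 + D)
B = 81 (B = 9² = 81)
124*(B + ((N(-3, I(2, 2)) - 1)*6 - 1*0)) = 124*(81 + ((2 - 1)*6 - 1*0)) = 124*(81 + (1*6 + 0)) = 124*(81 + (6 + 0)) = 124*(81 + 6) = 124*87 = 10788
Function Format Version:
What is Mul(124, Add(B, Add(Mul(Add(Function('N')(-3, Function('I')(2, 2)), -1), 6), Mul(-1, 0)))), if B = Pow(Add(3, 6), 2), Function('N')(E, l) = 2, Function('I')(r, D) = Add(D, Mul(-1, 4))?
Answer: 10788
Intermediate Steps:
Function('I')(r, D) = Add(-4, D) (Function('I')(r, D) = Add(D, -4) = Add(-4, D))
B = 81 (B = Pow(9, 2) = 81)
Mul(124, Add(B, Add(Mul(Add(Function('N')(-3, Function('I')(2, 2)), -1), 6), Mul(-1, 0)))) = Mul(124, Add(81, Add(Mul(Add(2, -1), 6), Mul(-1, 0)))) = Mul(124, Add(81, Add(Mul(1, 6), 0))) = Mul(124, Add(81, Add(6, 0))) = Mul(124, Add(81, 6)) = Mul(124, 87) = 10788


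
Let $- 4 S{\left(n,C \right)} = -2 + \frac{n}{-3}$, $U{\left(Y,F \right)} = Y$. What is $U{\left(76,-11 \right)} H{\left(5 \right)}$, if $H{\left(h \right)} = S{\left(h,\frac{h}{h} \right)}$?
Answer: $\frac{209}{3} \approx 69.667$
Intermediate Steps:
$S{\left(n,C \right)} = \frac{1}{2} + \frac{n}{12}$ ($S{\left(n,C \right)} = - \frac{-2 + \frac{n}{-3}}{4} = - \frac{-2 + n \left(- \frac{1}{3}\right)}{4} = - \frac{-2 - \frac{n}{3}}{4} = \frac{1}{2} + \frac{n}{12}$)
$H{\left(h \right)} = \frac{1}{2} + \frac{h}{12}$
$U{\left(76,-11 \right)} H{\left(5 \right)} = 76 \left(\frac{1}{2} + \frac{1}{12} \cdot 5\right) = 76 \left(\frac{1}{2} + \frac{5}{12}\right) = 76 \cdot \frac{11}{12} = \frac{209}{3}$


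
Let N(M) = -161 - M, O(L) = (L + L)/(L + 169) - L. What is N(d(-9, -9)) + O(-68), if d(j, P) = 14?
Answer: -10943/101 ≈ -108.35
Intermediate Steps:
O(L) = -L + 2*L/(169 + L) (O(L) = (2*L)/(169 + L) - L = 2*L/(169 + L) - L = -L + 2*L/(169 + L))
N(d(-9, -9)) + O(-68) = (-161 - 1*14) - 1*(-68)*(167 - 68)/(169 - 68) = (-161 - 14) - 1*(-68)*99/101 = -175 - 1*(-68)*1/101*99 = -175 + 6732/101 = -10943/101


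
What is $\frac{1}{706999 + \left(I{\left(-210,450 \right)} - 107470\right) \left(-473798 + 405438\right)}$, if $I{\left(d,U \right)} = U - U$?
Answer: $\frac{1}{7347356199} \approx 1.361 \cdot 10^{-10}$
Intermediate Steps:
$I{\left(d,U \right)} = 0$
$\frac{1}{706999 + \left(I{\left(-210,450 \right)} - 107470\right) \left(-473798 + 405438\right)} = \frac{1}{706999 + \left(0 - 107470\right) \left(-473798 + 405438\right)} = \frac{1}{706999 - -7346649200} = \frac{1}{706999 + 7346649200} = \frac{1}{7347356199}$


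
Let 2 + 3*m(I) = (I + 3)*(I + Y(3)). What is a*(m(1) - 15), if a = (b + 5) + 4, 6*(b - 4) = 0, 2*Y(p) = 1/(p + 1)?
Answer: -1105/6 ≈ -184.17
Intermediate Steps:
Y(p) = 1/(2*(1 + p)) (Y(p) = 1/(2*(p + 1)) = 1/(2*(1 + p)))
b = 4 (b = 4 + (⅙)*0 = 4 + 0 = 4)
m(I) = -⅔ + (3 + I)*(⅛ + I)/3 (m(I) = -⅔ + ((I + 3)*(I + 1/(2*(1 + 3))))/3 = -⅔ + ((3 + I)*(I + (½)/4))/3 = -⅔ + ((3 + I)*(I + (½)*(¼)))/3 = -⅔ + ((3 + I)*(I + ⅛))/3 = -⅔ + ((3 + I)*(⅛ + I))/3 = -⅔ + (3 + I)*(⅛ + I)/3)
a = 13 (a = (4 + 5) + 4 = 9 + 4 = 13)
a*(m(1) - 15) = 13*((-13/24 + (⅓)*1² + (25/24)*1) - 15) = 13*((-13/24 + (⅓)*1 + 25/24) - 15) = 13*((-13/24 + ⅓ + 25/24) - 15) = 13*(⅚ - 15) = 13*(-85/6) = -1105/6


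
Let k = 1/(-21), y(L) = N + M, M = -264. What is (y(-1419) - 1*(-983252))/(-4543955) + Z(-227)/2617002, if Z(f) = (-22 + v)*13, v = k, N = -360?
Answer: -54029678331521/249722325781110 ≈ -0.21636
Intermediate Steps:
y(L) = -624 (y(L) = -360 - 264 = -624)
k = -1/21 ≈ -0.047619
v = -1/21 ≈ -0.047619
Z(f) = -6019/21 (Z(f) = (-22 - 1/21)*13 = -463/21*13 = -6019/21)
(y(-1419) - 1*(-983252))/(-4543955) + Z(-227)/2617002 = (-624 - 1*(-983252))/(-4543955) - 6019/21/2617002 = (-624 + 983252)*(-1/4543955) - 6019/21*1/2617002 = 982628*(-1/4543955) - 6019/54957042 = -982628/4543955 - 6019/54957042 = -54029678331521/249722325781110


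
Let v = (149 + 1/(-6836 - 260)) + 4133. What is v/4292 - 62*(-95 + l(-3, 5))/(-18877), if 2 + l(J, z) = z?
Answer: 399857778739/574918516064 ≈ 0.69550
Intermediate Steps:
l(J, z) = -2 + z
v = 30385071/7096 (v = (149 + 1/(-7096)) + 4133 = (149 - 1/7096) + 4133 = 1057303/7096 + 4133 = 30385071/7096 ≈ 4282.0)
v/4292 - 62*(-95 + l(-3, 5))/(-18877) = (30385071/7096)/4292 - 62*(-95 + (-2 + 5))/(-18877) = (30385071/7096)*(1/4292) - 62*(-95 + 3)*(-1/18877) = 30385071/30456032 - 62*(-92)*(-1/18877) = 30385071/30456032 + 5704*(-1/18877) = 30385071/30456032 - 5704/18877 = 399857778739/574918516064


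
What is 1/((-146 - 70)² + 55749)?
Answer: 1/102405 ≈ 9.7652e-6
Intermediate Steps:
1/((-146 - 70)² + 55749) = 1/((-216)² + 55749) = 1/(46656 + 55749) = 1/102405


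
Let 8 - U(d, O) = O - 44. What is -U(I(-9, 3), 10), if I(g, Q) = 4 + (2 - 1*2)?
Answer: -42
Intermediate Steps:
I(g, Q) = 4 (I(g, Q) = 4 + (2 - 2) = 4 + 0 = 4)
U(d, O) = 52 - O (U(d, O) = 8 - (O - 44) = 8 - (-44 + O) = 8 + (44 - O) = 52 - O)
-U(I(-9, 3), 10) = -(52 - 1*10) = -(52 - 10) = -1*42 = -42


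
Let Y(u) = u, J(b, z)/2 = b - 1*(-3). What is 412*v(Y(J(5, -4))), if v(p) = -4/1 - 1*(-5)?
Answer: 412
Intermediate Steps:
J(b, z) = 6 + 2*b (J(b, z) = 2*(b - 1*(-3)) = 2*(b + 3) = 2*(3 + b) = 6 + 2*b)
v(p) = 1 (v(p) = -4*1 + 5 = -4 + 5 = 1)
412*v(Y(J(5, -4))) = 412*1 = 412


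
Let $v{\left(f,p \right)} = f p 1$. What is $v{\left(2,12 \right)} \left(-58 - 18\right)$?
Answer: $-1824$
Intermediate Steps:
$v{\left(f,p \right)} = f p$
$v{\left(2,12 \right)} \left(-58 - 18\right) = 2 \cdot 12 \left(-58 - 18\right) = 24 \left(-76\right) = -1824$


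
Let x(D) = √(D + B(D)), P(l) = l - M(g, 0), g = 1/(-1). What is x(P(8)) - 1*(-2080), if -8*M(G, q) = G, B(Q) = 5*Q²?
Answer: 2080 + 3*√2261/8 ≈ 2097.8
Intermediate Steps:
g = -1
M(G, q) = -G/8
P(l) = -⅛ + l (P(l) = l - (-1)*(-1)/8 = l - 1*⅛ = l - ⅛ = -⅛ + l)
x(D) = √(D + 5*D²)
x(P(8)) - 1*(-2080) = √((-⅛ + 8)*(1 + 5*(-⅛ + 8))) - 1*(-2080) = √(63*(1 + 5*(63/8))/8) + 2080 = √(63*(1 + 315/8)/8) + 2080 = √((63/8)*(323/8)) + 2080 = √(20349/64) + 2080 = 3*√2261/8 + 2080 = 2080 + 3*√2261/8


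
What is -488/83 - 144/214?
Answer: -58192/8881 ≈ -6.5524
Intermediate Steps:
-488/83 - 144/214 = -488*1/83 - 144*1/214 = -488/83 - 72/107 = -58192/8881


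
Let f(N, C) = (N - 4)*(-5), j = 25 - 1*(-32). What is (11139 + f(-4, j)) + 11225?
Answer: 22404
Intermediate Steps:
j = 57 (j = 25 + 32 = 57)
f(N, C) = 20 - 5*N (f(N, C) = (-4 + N)*(-5) = 20 - 5*N)
(11139 + f(-4, j)) + 11225 = (11139 + (20 - 5*(-4))) + 11225 = (11139 + (20 + 20)) + 11225 = (11139 + 40) + 11225 = 11179 + 11225 = 22404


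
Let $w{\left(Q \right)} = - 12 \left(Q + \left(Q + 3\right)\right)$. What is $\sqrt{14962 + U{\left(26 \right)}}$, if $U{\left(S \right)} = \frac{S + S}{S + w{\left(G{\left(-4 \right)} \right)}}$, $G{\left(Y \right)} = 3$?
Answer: $\frac{2 \sqrt{6287514}}{41} \approx 122.32$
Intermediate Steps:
$w{\left(Q \right)} = -36 - 24 Q$ ($w{\left(Q \right)} = - 12 \left(Q + \left(3 + Q\right)\right) = - 12 \left(3 + 2 Q\right) = -36 - 24 Q$)
$U{\left(S \right)} = \frac{2 S}{-108 + S}$ ($U{\left(S \right)} = \frac{S + S}{S - 108} = \frac{2 S}{S - 108} = \frac{2 S}{-108 + S}$)
$\sqrt{14962 + U{\left(26 \right)}} = \sqrt{14962 + 2 \cdot 26 \frac{1}{-108 + 26}} = \sqrt{14962 + 2 \cdot 26 \frac{1}{-82}} = \sqrt{14962 + 2 \cdot 26 \left(- \frac{1}{82}\right)} = \sqrt{14962 - \frac{26}{41}} = \sqrt{\frac{613416}{41}} = \frac{2 \sqrt{6287514}}{41}$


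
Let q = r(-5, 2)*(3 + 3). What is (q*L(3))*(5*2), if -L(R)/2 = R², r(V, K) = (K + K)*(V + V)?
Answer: 43200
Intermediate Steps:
r(V, K) = 4*K*V (r(V, K) = (2*K)*(2*V) = 4*K*V)
L(R) = -2*R²
q = -240 (q = (4*2*(-5))*(3 + 3) = -40*6 = -240)
(q*L(3))*(5*2) = (-(-480)*3²)*(5*2) = -(-480)*9*10 = -240*(-18)*10 = 4320*10 = 43200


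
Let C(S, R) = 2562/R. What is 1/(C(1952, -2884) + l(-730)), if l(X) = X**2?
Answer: 206/109777217 ≈ 1.8765e-6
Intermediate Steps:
1/(C(1952, -2884) + l(-730)) = 1/(2562/(-2884) + (-730)**2) = 1/(2562*(-1/2884) + 532900) = 1/(-183/206 + 532900) = 1/(109777217/206) = 206/109777217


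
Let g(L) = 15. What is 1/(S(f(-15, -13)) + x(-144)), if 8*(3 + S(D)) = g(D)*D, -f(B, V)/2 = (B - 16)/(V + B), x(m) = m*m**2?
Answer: -112/334431009 ≈ -3.3490e-7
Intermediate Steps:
x(m) = m**3
f(B, V) = -2*(-16 + B)/(B + V) (f(B, V) = -2*(B - 16)/(V + B) = -2*(-16 + B)/(B + V))
S(D) = -3 + 15*D/8 (S(D) = -3 + (15*D)/8 = -3 + 15*D/8)
1/(S(f(-15, -13)) + x(-144)) = 1/((-3 + 15*(2*(16 - 1*(-15))/(-15 - 13))/8) + (-144)**3) = 1/((-3 + 15*(2*(16 + 15)/(-28))/8) - 2985984) = 1/((-3 + 15*(2*(-1/28)*31)/8) - 2985984) = 1/((-3 + (15/8)*(-31/14)) - 2985984) = 1/((-3 - 465/112) - 2985984) = 1/(-801/112 - 2985984) = 1/(-334431009/112) = -112/334431009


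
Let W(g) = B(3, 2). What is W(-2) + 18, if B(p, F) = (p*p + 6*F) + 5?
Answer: 44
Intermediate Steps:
B(p, F) = 5 + p² + 6*F (B(p, F) = (p² + 6*F) + 5 = 5 + p² + 6*F)
W(g) = 26 (W(g) = 5 + 3² + 6*2 = 5 + 9 + 12 = 26)
W(-2) + 18 = 26 + 18 = 44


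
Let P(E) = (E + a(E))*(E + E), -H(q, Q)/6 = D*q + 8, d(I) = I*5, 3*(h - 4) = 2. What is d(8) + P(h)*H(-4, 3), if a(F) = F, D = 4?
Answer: 12664/3 ≈ 4221.3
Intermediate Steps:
h = 14/3 (h = 4 + (1/3)*2 = 4 + 2/3 = 14/3 ≈ 4.6667)
d(I) = 5*I
H(q, Q) = -48 - 24*q (H(q, Q) = -6*(4*q + 8) = -6*(8 + 4*q) = -48 - 24*q)
P(E) = 4*E**2 (P(E) = (E + E)*(E + E) = (2*E)*(2*E) = 4*E**2)
d(8) + P(h)*H(-4, 3) = 5*8 + (4*(14/3)**2)*(-48 - 24*(-4)) = 40 + (4*(196/9))*(-48 + 96) = 40 + (784/9)*48 = 40 + 12544/3 = 12664/3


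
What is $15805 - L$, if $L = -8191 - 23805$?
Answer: $47801$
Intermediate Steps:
$L = -31996$ ($L = -8191 - 23805 = -31996$)
$15805 - L = 15805 - -31996 = 15805 + 31996 = 47801$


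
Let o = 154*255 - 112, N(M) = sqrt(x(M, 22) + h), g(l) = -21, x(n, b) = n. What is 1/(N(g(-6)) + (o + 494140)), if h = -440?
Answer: 533298/284406757265 - I*sqrt(461)/284406757265 ≈ 1.8751e-6 - 7.5494e-11*I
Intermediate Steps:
N(M) = sqrt(-440 + M) (N(M) = sqrt(M - 440) = sqrt(-440 + M))
o = 39158 (o = 39270 - 112 = 39158)
1/(N(g(-6)) + (o + 494140)) = 1/(sqrt(-440 - 21) + (39158 + 494140)) = 1/(sqrt(-461) + 533298) = 1/(I*sqrt(461) + 533298) = 1/(533298 + I*sqrt(461))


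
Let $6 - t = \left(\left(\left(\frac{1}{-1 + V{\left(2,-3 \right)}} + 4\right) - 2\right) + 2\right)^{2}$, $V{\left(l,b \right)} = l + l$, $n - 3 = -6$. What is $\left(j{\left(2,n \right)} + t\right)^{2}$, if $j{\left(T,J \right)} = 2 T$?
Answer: $\frac{6241}{81} \approx 77.049$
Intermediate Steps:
$n = -3$ ($n = 3 - 6 = -3$)
$V{\left(l,b \right)} = 2 l$
$t = - \frac{115}{9}$ ($t = 6 - \left(\left(\left(\frac{1}{-1 + 2 \cdot 2} + 4\right) - 2\right) + 2\right)^{2} = 6 - \left(\left(\left(\frac{1}{-1 + 4} + 4\right) - 2\right) + 2\right)^{2} = 6 - \left(\left(\left(\frac{1}{3} + 4\right) - 2\right) + 2\right)^{2} = 6 - \left(\left(\frac{13}{3} - 2\right) + 2\right)^{2} = 6 - \left(\frac{7}{3} + 2\right)^{2} = 6 - \left(\frac{13}{3}\right)^{2} = 6 - \frac{169}{9} = - \frac{115}{9} \approx -12.778$)
$\left(j{\left(2,n \right)} + t\right)^{2} = \left(2 \cdot 2 - \frac{115}{9}\right)^{2} = \left(4 - \frac{115}{9}\right)^{2} = \left(- \frac{79}{9}\right)^{2} = \frac{6241}{81}$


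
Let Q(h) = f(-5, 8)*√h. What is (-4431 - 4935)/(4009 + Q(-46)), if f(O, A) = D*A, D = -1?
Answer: -37548294/16075025 - 74928*I*√46/16075025 ≈ -2.3358 - 0.031613*I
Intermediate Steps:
f(O, A) = -A
Q(h) = -8*√h (Q(h) = (-1*8)*√h = -8*√h)
(-4431 - 4935)/(4009 + Q(-46)) = (-4431 - 4935)/(4009 - 8*I*√46) = -9366/(4009 - 8*I*√46)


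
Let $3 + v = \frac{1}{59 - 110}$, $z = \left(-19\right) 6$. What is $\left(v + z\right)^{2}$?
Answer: $\frac{35617024}{2601} \approx 13694.0$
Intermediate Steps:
$z = -114$
$v = - \frac{154}{51}$ ($v = -3 + \frac{1}{59 - 110} = -3 + \frac{1}{-51} = -3 - \frac{1}{51} = - \frac{154}{51} \approx -3.0196$)
$\left(v + z\right)^{2} = \left(- \frac{154}{51} - 114\right)^{2} = \left(- \frac{5968}{51}\right)^{2} = \frac{35617024}{2601}$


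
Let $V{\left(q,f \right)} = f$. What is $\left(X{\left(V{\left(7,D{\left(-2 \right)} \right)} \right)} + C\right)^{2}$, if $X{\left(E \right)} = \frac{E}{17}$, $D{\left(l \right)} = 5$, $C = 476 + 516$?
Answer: $\frac{284563161}{289} \approx 9.8465 \cdot 10^{5}$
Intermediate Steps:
$C = 992$
$X{\left(E \right)} = \frac{E}{17}$ ($X{\left(E \right)} = E \frac{1}{17} = \frac{E}{17}$)
$\left(X{\left(V{\left(7,D{\left(-2 \right)} \right)} \right)} + C\right)^{2} = \left(\frac{1}{17} \cdot 5 + 992\right)^{2} = \left(\frac{5}{17} + 992\right)^{2} = \left(\frac{16869}{17}\right)^{2} = \frac{284563161}{289}$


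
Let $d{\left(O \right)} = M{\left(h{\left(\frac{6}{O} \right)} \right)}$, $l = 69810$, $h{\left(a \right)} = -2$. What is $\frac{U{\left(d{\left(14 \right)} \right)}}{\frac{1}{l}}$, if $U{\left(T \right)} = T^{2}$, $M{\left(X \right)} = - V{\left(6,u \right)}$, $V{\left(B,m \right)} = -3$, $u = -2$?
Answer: $628290$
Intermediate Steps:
$M{\left(X \right)} = 3$ ($M{\left(X \right)} = \left(-1\right) \left(-3\right) = 3$)
$d{\left(O \right)} = 3$
$\frac{U{\left(d{\left(14 \right)} \right)}}{\frac{1}{l}} = \frac{3^{2}}{\frac{1}{69810}} = 9 \frac{1}{\frac{1}{69810}} = 9 \cdot 69810 = 628290$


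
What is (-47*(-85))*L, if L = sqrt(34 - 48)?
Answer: 3995*I*sqrt(14) ≈ 14948.0*I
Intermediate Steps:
L = I*sqrt(14) (L = sqrt(-14) = I*sqrt(14) ≈ 3.7417*I)
(-47*(-85))*L = (-47*(-85))*(I*sqrt(14)) = 3995*(I*sqrt(14)) = 3995*I*sqrt(14)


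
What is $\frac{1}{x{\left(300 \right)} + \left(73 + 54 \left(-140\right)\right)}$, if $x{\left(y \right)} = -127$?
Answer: $- \frac{1}{7614} \approx -0.00013134$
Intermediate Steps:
$\frac{1}{x{\left(300 \right)} + \left(73 + 54 \left(-140\right)\right)} = \frac{1}{-127 + \left(73 + 54 \left(-140\right)\right)} = \frac{1}{-127 + \left(73 - 7560\right)} = \frac{1}{-127 - 7487} = \frac{1}{-7614} = - \frac{1}{7614}$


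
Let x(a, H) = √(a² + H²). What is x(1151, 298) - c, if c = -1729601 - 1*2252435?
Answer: 3982036 + √1413605 ≈ 3.9832e+6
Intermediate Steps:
x(a, H) = √(H² + a²)
c = -3982036 (c = -1729601 - 2252435 = -3982036)
x(1151, 298) - c = √(298² + 1151²) - 1*(-3982036) = √(88804 + 1324801) + 3982036 = √1413605 + 3982036 = 3982036 + √1413605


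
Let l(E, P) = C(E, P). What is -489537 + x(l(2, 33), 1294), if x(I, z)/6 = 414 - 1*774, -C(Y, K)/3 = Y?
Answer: -491697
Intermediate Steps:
C(Y, K) = -3*Y
l(E, P) = -3*E
x(I, z) = -2160 (x(I, z) = 6*(414 - 1*774) = 6*(414 - 774) = 6*(-360) = -2160)
-489537 + x(l(2, 33), 1294) = -489537 - 2160 = -491697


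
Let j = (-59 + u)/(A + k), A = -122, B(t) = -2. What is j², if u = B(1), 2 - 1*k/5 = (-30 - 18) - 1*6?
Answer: 3721/24964 ≈ 0.14905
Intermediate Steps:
k = 280 (k = 10 - 5*((-30 - 18) - 1*6) = 10 - 5*(-48 - 6) = 10 - 5*(-54) = 10 + 270 = 280)
u = -2
j = -61/158 (j = (-59 - 2)/(-122 + 280) = -61/158 ≈ -0.38608)
j² = (-61/158)² = 3721/24964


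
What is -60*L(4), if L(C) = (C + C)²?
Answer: -3840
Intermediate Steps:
L(C) = 4*C² (L(C) = (2*C)² = 4*C²)
-60*L(4) = -240*4² = -240*16 = -60*64 = -3840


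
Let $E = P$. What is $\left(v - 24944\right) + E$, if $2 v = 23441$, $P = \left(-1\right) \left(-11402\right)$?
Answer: $- \frac{3643}{2} \approx -1821.5$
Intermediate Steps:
$P = 11402$
$v = \frac{23441}{2}$ ($v = \frac{1}{2} \cdot 23441 = \frac{23441}{2} \approx 11721.0$)
$E = 11402$
$\left(v - 24944\right) + E = \left(\frac{23441}{2} - 24944\right) + 11402 = - \frac{26447}{2} + 11402 = - \frac{3643}{2}$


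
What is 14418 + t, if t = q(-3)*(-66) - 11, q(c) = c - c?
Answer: 14407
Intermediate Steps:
q(c) = 0
t = -11 (t = 0*(-66) - 11 = 0 - 11 = -11)
14418 + t = 14418 - 11 = 14407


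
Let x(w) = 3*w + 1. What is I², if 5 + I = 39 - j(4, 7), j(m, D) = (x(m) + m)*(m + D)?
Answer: 23409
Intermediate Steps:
x(w) = 1 + 3*w
j(m, D) = (1 + 4*m)*(D + m) (j(m, D) = ((1 + 3*m) + m)*(m + D) = (1 + 4*m)*(D + m))
I = -153 (I = -5 + (39 - (7 + 4 + 4*4² + 4*7*4)) = -5 + (39 - (7 + 4 + 4*16 + 112)) = -5 + (39 - (7 + 4 + 64 + 112)) = -5 + (39 - 1*187) = -5 + (39 - 187) = -5 - 148 = -153)
I² = (-153)² = 23409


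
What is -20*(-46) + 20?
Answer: 940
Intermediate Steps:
-20*(-46) + 20 = 920 + 20 = 940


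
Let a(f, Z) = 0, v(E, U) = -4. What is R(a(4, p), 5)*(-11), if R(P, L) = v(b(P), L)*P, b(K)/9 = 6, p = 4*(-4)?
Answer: 0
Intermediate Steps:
p = -16
b(K) = 54 (b(K) = 9*6 = 54)
R(P, L) = -4*P
R(a(4, p), 5)*(-11) = -4*0*(-11) = 0*(-11) = 0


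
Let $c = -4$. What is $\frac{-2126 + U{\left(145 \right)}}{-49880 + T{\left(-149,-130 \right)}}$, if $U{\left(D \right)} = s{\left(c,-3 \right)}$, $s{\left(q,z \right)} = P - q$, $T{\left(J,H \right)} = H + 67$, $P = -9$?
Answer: $\frac{2131}{49943} \approx 0.042669$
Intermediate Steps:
$T{\left(J,H \right)} = 67 + H$
$s{\left(q,z \right)} = -9 - q$
$U{\left(D \right)} = -5$ ($U{\left(D \right)} = -9 - -4 = -9 + 4 = -5$)
$\frac{-2126 + U{\left(145 \right)}}{-49880 + T{\left(-149,-130 \right)}} = \frac{-2126 - 5}{-49880 + \left(67 - 130\right)} = - \frac{2131}{-49880 - 63} = - \frac{2131}{-49943} = \left(-2131\right) \left(- \frac{1}{49943}\right) = \frac{2131}{49943}$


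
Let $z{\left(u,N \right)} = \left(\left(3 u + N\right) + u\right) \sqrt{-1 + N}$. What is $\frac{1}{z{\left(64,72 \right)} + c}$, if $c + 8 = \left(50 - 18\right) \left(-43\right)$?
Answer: $\frac{173}{715376} + \frac{41 \sqrt{71}}{715376} \approx 0.00072475$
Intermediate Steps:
$z{\left(u,N \right)} = \sqrt{-1 + N} \left(N + 4 u\right)$ ($z{\left(u,N \right)} = \left(\left(N + 3 u\right) + u\right) \sqrt{-1 + N} = \left(N + 4 u\right) \sqrt{-1 + N} = \sqrt{-1 + N} \left(N + 4 u\right)$)
$c = -1384$ ($c = -8 + \left(50 - 18\right) \left(-43\right) = -8 + 32 \left(-43\right) = -8 - 1376 = -1384$)
$\frac{1}{z{\left(64,72 \right)} + c} = \frac{1}{\sqrt{-1 + 72} \left(72 + 4 \cdot 64\right) - 1384} = \frac{1}{\sqrt{71} \left(72 + 256\right) - 1384} = \frac{1}{\sqrt{71} \cdot 328 - 1384} = \frac{1}{328 \sqrt{71} - 1384} = \frac{1}{-1384 + 328 \sqrt{71}}$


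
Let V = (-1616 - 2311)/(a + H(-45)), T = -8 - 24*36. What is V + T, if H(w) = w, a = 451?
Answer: -51137/58 ≈ -881.67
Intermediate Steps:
T = -872 (T = -8 - 864 = -872)
V = -561/58 (V = (-1616 - 2311)/(451 - 45) = -3927/406 = -3927*1/406 = -561/58 ≈ -9.6724)
V + T = -561/58 - 872 = -51137/58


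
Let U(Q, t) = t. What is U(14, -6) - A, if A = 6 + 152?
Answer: -164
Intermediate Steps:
A = 158
U(14, -6) - A = -6 - 1*158 = -6 - 158 = -164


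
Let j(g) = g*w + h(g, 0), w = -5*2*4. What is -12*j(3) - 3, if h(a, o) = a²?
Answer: 1329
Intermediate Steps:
w = -40 (w = -10*4 = -40)
j(g) = g² - 40*g (j(g) = g*(-40) + g² = -40*g + g² = g² - 40*g)
-12*j(3) - 3 = -36*(-40 + 3) - 3 = -36*(-37) - 3 = -12*(-111) - 3 = 1332 - 3 = 1329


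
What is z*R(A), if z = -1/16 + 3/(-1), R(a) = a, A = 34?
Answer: -833/8 ≈ -104.13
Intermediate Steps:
z = -49/16 (z = -1*1/16 + 3*(-1) = -1/16 - 3 = -49/16 ≈ -3.0625)
z*R(A) = -49/16*34 = -833/8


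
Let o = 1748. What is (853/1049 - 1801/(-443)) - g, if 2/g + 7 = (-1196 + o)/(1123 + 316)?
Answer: 22922752434/4424475347 ≈ 5.1809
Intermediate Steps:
g = -2878/9521 (g = 2/(-7 + (-1196 + 1748)/(1123 + 316)) = 2/(-7 + 552/1439) = 2/(-9521/1439) = 2*(-1439/9521) = -2878/9521 ≈ -0.30228)
(853/1049 - 1801/(-443)) - g = (853/1049 - 1801/(-443)) - 1*(-2878/9521) = (853*(1/1049) - 1801*(-1/443)) + 2878/9521 = (853/1049 + 1801/443) + 2878/9521 = 2267128/464707 + 2878/9521 = 22922752434/4424475347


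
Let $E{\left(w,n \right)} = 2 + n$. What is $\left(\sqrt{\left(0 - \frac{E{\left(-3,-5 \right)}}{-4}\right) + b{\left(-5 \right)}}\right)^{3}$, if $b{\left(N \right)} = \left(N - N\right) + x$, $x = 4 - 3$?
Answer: $\frac{1}{8} \approx 0.125$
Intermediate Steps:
$x = 1$
$b{\left(N \right)} = 1$ ($b{\left(N \right)} = \left(N - N\right) + 1 = 0 + 1 = 1$)
$\left(\sqrt{\left(0 - \frac{E{\left(-3,-5 \right)}}{-4}\right) + b{\left(-5 \right)}}\right)^{3} = \left(\sqrt{\left(0 - \frac{2 - 5}{-4}\right) + 1}\right)^{3} = \left(\sqrt{\left(0 - \left(-3\right) \left(- \frac{1}{4}\right)\right) + 1}\right)^{3} = \left(\sqrt{\left(0 - \frac{3}{4}\right) + 1}\right)^{3} = \left(\sqrt{- \frac{3}{4} + 1}\right)^{3} = \left(\sqrt{\frac{1}{4}}\right)^{3} = \left(\frac{1}{2}\right)^{3} = \frac{1}{8}$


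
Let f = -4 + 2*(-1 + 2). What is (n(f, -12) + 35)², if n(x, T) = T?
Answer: 529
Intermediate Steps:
f = -2 (f = -4 + 2*1 = -4 + 2 = -2)
(n(f, -12) + 35)² = (-12 + 35)² = 23² = 529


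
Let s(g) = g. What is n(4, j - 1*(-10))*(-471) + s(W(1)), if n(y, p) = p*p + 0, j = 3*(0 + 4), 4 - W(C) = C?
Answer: -227961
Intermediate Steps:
W(C) = 4 - C
j = 12 (j = 3*4 = 12)
n(y, p) = p**2 (n(y, p) = p**2 + 0 = p**2)
n(4, j - 1*(-10))*(-471) + s(W(1)) = (12 - 1*(-10))**2*(-471) + (4 - 1*1) = (12 + 10)**2*(-471) + (4 - 1) = 22**2*(-471) + 3 = 484*(-471) + 3 = -227964 + 3 = -227961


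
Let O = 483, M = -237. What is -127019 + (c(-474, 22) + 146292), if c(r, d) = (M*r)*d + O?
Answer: 2491192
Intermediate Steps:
c(r, d) = 483 - 237*d*r (c(r, d) = (-237*r)*d + 483 = -237*d*r + 483 = 483 - 237*d*r)
-127019 + (c(-474, 22) + 146292) = -127019 + ((483 - 237*22*(-474)) + 146292) = -127019 + ((483 + 2471436) + 146292) = -127019 + (2471919 + 146292) = -127019 + 2618211 = 2491192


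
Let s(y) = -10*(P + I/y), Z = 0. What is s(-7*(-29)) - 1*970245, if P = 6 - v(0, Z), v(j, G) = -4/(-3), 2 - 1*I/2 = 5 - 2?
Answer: -590907565/609 ≈ -9.7029e+5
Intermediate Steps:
I = -2 (I = 4 - 2*(5 - 2) = 4 - 2*3 = 4 - 6 = -2)
v(j, G) = 4/3 (v(j, G) = -4*(-⅓) = 4/3)
P = 14/3 (P = 6 - 1*4/3 = 6 - 4/3 = 14/3 ≈ 4.6667)
s(y) = -140/3 + 20/y (s(y) = -10*(14/3 - 2/y) = -140/3 + 20/y)
s(-7*(-29)) - 1*970245 = (-140/3 + 20/((-7*(-29)))) - 1*970245 = (-140/3 + 20/203) - 970245 = -28360/609 - 970245 = -590907565/609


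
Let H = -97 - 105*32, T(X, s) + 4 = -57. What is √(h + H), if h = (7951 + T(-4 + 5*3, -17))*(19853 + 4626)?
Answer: √193135853 ≈ 13897.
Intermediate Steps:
T(X, s) = -61 (T(X, s) = -4 - 57 = -61)
H = -3457 (H = -97 - 3360 = -3457)
h = 193139310 (h = (7951 - 61)*(19853 + 4626) = 7890*24479 = 193139310)
√(h + H) = √(193139310 - 3457) = √193135853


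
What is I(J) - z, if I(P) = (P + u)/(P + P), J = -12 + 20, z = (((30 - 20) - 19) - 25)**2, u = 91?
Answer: -18397/16 ≈ -1149.8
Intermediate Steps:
z = 1156 (z = ((10 - 19) - 25)**2 = (-9 - 25)**2 = (-34)**2 = 1156)
J = 8
I(P) = (91 + P)/(2*P) (I(P) = (P + 91)/(P + P) = (91 + P)/((2*P)) = (91 + P)*(1/(2*P)) = (91 + P)/(2*P))
I(J) - z = (1/2)*(91 + 8)/8 - 1*1156 = (1/2)*(1/8)*99 - 1156 = 99/16 - 1156 = -18397/16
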